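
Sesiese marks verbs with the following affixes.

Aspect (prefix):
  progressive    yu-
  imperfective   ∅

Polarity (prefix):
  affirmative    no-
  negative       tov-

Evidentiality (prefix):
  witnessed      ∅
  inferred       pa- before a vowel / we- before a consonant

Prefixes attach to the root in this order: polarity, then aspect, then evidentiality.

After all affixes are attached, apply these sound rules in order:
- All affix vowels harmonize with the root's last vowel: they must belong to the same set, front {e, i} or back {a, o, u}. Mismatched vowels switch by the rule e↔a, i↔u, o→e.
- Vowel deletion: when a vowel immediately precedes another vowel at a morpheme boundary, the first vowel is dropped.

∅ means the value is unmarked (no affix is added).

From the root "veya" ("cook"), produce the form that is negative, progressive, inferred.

Attach polarity negative tov- → tovveya.
Attach aspect progressive yu- → yutovveya.
Attach evidentiality inferred we- (before consonant 'y') → weyutovveya.
Apply vowel harmony: weyutovveya → wayutovveya.
Vowel deletion: no change.

wayutovveya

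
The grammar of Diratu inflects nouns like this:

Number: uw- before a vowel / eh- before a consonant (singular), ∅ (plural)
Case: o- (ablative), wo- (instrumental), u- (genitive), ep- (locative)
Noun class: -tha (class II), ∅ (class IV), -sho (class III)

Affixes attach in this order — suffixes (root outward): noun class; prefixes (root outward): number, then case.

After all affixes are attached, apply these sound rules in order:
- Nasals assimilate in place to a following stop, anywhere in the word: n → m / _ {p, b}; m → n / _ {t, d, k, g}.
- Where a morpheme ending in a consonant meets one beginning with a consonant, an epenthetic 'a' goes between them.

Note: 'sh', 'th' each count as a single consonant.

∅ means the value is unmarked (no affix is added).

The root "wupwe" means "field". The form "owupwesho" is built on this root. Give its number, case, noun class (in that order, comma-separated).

plural, ablative, class III

Segment: o-wupwe-sho.
number: ∅ → plural.
case: o- → ablative.
noun class: -sho → class III.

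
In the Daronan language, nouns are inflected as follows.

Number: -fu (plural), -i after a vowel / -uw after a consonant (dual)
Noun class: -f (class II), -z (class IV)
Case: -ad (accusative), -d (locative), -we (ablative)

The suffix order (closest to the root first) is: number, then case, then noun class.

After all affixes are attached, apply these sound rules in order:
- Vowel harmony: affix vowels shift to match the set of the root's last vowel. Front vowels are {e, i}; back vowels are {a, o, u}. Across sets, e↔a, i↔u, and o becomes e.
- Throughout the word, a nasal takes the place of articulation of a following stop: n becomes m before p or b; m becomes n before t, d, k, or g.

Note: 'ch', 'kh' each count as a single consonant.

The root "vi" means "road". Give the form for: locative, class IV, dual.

Attach number dual -i (after vowel 'i') → vii.
Attach case locative -d → viid.
Attach noun class class IV -z → viidz.
Vowel harmony: no change.
Nasal assimilation: no change.

viidz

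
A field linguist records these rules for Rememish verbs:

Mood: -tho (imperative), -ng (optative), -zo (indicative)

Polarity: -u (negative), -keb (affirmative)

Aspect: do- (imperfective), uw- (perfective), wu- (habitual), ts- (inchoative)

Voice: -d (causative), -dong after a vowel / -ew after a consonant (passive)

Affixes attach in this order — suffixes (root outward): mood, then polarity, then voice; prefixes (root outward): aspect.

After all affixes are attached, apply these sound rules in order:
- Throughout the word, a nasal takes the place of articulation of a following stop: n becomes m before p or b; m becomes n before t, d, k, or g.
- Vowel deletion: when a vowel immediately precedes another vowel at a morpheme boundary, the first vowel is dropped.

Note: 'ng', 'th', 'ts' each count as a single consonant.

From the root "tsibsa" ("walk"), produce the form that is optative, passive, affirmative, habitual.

Attach mood optative -ng → tsibsang.
Attach polarity affirmative -keb → tsibsangkeb.
Attach aspect habitual wu- → wutsibsangkeb.
Attach voice passive -ew (after consonant 'b') → wutsibsangkebew.
Nasal assimilation: no change.
Vowel deletion: no change.

wutsibsangkebew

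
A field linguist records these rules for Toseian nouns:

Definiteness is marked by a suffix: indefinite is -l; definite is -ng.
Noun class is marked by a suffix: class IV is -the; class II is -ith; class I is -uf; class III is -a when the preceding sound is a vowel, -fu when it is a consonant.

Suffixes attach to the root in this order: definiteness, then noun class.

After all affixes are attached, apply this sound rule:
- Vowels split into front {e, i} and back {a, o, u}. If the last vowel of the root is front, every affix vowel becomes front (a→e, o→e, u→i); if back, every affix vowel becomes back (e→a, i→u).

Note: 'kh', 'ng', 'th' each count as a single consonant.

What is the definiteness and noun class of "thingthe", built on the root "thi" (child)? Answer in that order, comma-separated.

definite, class IV

Segment: thi-ng-the.
definiteness: -ng → definite.
noun class: -the → class IV.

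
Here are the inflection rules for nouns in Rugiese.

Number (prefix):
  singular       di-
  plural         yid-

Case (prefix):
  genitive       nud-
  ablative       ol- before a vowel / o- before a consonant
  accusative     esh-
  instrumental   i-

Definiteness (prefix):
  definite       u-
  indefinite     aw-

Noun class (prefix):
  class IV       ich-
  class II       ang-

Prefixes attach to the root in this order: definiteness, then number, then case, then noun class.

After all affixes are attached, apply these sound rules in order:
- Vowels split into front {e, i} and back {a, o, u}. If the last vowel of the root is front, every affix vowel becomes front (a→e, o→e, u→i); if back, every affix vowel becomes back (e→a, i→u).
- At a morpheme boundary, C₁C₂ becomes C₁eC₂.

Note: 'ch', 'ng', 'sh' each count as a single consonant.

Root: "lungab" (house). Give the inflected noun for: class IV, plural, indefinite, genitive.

Attach definiteness indefinite aw- → awlungab.
Attach number plural yid- → yidawlungab.
Attach case genitive nud- → nudyidawlungab.
Attach noun class class IV ich- → ichnudyidawlungab.
Apply vowel harmony: ichnudyidawlungab → uchnudyudawlungab.
Apply epenthesis: uchnudyudawlungab → uchenudeyudawelungab.

uchenudeyudawelungab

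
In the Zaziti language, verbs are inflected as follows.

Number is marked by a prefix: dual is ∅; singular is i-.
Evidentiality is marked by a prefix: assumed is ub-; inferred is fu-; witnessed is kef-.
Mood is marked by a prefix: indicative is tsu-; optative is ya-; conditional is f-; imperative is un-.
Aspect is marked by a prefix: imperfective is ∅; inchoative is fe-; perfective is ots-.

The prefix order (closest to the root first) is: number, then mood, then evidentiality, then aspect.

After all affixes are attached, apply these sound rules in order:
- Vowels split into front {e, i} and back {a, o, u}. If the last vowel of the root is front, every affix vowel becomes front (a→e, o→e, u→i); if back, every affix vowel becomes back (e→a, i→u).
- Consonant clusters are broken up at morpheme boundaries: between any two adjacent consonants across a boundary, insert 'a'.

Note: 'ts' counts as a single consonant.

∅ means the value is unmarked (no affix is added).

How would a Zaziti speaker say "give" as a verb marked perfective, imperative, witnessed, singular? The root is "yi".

etsakefiniyi

Attach number singular i- → iyi.
Attach mood imperative un- → uniyi.
Attach evidentiality witnessed kef- → kefuniyi.
Attach aspect perfective ots- → otskefuniyi.
Apply vowel harmony: otskefuniyi → etskefiniyi.
Apply epenthesis: etskefiniyi → etsakefiniyi.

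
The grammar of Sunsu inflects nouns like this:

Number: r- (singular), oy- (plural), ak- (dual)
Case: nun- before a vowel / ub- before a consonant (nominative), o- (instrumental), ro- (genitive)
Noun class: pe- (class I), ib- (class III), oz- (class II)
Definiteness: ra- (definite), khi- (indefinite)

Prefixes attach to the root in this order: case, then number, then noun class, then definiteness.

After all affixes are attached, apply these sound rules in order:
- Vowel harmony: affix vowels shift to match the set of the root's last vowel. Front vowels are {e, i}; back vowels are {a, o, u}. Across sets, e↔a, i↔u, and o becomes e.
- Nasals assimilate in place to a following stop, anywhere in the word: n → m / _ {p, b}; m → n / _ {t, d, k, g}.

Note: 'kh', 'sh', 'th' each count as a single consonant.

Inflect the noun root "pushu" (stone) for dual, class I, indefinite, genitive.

khupaakropushu

Attach case genitive ro- → ropushu.
Attach number dual ak- → akropushu.
Attach noun class class I pe- → peakropushu.
Attach definiteness indefinite khi- → khipeakropushu.
Apply vowel harmony: khipeakropushu → khupaakropushu.
Nasal assimilation: no change.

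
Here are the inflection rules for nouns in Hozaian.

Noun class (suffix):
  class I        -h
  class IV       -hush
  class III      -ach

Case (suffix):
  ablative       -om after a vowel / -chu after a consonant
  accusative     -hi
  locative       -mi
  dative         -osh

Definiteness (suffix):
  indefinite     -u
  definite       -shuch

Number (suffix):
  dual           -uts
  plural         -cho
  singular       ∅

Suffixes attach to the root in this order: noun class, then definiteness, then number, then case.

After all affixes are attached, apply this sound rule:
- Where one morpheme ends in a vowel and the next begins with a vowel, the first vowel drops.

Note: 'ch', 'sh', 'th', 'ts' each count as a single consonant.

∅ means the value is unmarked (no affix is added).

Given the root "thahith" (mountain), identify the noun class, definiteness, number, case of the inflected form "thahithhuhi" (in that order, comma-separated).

Segment: thahith-h-u-hi.
noun class: -h → class I.
definiteness: -u → indefinite.
number: ∅ → singular.
case: -hi → accusative.

class I, indefinite, singular, accusative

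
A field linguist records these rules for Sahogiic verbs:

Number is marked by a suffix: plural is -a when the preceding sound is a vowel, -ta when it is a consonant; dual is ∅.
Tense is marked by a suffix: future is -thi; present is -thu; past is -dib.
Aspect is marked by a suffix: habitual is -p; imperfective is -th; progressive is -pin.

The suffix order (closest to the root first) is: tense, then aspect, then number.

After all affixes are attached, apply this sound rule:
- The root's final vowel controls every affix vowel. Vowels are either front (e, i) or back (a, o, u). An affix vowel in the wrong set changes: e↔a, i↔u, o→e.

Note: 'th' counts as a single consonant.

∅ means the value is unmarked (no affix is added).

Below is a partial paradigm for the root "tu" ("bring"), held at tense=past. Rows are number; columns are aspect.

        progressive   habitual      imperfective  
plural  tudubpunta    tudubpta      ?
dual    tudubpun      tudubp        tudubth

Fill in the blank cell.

Attach tense past -dib → tudib.
Attach aspect imperfective -th → tudibth.
Attach number plural -ta (after consonant 'th') → tudibthta.
Apply vowel harmony: tudibthta → tudubthta.

tudubthta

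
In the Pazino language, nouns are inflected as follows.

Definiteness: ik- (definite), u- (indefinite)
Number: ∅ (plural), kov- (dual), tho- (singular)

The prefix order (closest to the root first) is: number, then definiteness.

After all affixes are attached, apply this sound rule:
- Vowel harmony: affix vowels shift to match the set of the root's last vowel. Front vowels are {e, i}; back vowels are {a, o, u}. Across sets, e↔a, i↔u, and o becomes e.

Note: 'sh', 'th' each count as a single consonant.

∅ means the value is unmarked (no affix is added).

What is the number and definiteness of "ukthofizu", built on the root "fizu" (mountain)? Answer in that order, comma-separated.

Segment: ik-tho-fizu.
number: tho- → singular.
definiteness: ik- → definite.

singular, definite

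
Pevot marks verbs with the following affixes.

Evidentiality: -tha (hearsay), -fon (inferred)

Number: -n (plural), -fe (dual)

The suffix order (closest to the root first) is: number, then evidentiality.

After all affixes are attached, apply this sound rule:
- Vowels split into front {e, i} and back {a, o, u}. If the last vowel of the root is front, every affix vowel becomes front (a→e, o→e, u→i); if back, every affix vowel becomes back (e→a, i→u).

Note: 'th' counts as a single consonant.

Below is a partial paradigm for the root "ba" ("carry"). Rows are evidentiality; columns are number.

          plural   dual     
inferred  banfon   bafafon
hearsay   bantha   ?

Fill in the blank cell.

Attach number dual -fe → bafe.
Attach evidentiality hearsay -tha → bafetha.
Apply vowel harmony: bafetha → bafatha.

bafatha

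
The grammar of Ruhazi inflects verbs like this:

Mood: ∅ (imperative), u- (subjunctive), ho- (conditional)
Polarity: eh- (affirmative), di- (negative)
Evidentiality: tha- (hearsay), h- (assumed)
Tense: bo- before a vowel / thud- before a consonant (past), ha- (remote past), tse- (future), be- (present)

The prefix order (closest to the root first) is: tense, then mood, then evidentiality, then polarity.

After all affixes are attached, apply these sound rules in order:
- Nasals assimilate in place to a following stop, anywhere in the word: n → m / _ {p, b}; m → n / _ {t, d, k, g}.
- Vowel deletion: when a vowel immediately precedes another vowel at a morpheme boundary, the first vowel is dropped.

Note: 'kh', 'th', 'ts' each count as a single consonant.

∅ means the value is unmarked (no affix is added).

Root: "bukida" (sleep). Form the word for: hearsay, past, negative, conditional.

dithahothudbukida

Attach tense past thud- (before consonant 'b') → thudbukida.
Attach mood conditional ho- → hothudbukida.
Attach evidentiality hearsay tha- → thahothudbukida.
Attach polarity negative di- → dithahothudbukida.
Nasal assimilation: no change.
Vowel deletion: no change.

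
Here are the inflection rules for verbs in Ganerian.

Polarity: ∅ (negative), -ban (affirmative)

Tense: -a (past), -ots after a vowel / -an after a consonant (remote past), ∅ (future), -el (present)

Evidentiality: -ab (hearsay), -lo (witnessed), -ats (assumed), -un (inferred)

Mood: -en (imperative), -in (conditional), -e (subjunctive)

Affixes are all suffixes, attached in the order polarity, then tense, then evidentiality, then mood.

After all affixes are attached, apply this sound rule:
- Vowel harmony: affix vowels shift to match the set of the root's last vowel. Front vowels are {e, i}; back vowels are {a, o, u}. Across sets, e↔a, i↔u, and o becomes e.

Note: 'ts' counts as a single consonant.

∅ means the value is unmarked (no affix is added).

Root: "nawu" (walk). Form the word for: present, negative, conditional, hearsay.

polarity = negative: zero marking, form stays nawu.
Attach tense present -el → nawuel.
Attach evidentiality hearsay -ab → nawuelab.
Attach mood conditional -in → nawuelabin.
Apply vowel harmony: nawuelabin → nawualabun.

nawualabun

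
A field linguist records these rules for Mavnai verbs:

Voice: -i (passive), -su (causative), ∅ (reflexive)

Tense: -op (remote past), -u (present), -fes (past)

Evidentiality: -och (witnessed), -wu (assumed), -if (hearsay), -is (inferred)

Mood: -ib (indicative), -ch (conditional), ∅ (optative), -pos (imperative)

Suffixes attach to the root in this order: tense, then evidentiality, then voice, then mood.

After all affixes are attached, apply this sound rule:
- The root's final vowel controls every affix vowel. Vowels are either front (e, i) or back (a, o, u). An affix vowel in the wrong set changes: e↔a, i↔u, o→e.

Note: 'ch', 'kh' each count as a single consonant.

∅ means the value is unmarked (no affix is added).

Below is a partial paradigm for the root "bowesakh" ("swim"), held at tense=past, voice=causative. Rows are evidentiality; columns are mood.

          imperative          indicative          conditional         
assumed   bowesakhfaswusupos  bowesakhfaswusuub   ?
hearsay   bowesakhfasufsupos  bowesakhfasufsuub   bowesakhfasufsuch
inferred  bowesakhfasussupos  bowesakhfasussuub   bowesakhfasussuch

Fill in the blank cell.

Attach tense past -fes → bowesakhfes.
Attach evidentiality assumed -wu → bowesakhfeswu.
Attach voice causative -su → bowesakhfeswusu.
Attach mood conditional -ch → bowesakhfeswusuch.
Apply vowel harmony: bowesakhfeswusuch → bowesakhfaswusuch.

bowesakhfaswusuch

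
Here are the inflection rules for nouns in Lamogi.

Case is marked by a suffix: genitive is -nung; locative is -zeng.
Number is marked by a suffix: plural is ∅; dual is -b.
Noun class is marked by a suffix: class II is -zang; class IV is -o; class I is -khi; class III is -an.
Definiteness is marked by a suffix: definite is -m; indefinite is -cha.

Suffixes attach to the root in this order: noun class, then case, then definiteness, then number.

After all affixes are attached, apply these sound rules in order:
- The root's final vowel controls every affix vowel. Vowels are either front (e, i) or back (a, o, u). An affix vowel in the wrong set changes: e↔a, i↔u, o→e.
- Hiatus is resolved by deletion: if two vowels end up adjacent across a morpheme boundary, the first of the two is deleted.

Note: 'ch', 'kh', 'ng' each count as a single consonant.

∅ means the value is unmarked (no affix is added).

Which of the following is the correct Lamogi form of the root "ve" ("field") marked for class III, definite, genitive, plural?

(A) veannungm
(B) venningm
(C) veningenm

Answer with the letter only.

Attach noun class class III -an → vean.
Attach case genitive -nung → veannung.
Attach definiteness definite -m → veannungm.
number = plural: zero marking, form stays veannungm.
Apply vowel harmony: veannungm → veenningm.
Apply vowel deletion: veenningm → venningm.
So the correct form is venningm, option (B).
(A) veannungm is wrong: it fails to apply the sound rule(s).
(C) veningenm is wrong: it has the affixes in the wrong order.

B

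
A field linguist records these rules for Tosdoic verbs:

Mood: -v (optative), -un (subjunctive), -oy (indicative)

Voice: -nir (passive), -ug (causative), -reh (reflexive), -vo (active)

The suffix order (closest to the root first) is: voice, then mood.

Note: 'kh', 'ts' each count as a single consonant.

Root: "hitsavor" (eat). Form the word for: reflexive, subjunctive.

hitsavorrehun

Attach voice reflexive -reh → hitsavorreh.
Attach mood subjunctive -un → hitsavorrehun.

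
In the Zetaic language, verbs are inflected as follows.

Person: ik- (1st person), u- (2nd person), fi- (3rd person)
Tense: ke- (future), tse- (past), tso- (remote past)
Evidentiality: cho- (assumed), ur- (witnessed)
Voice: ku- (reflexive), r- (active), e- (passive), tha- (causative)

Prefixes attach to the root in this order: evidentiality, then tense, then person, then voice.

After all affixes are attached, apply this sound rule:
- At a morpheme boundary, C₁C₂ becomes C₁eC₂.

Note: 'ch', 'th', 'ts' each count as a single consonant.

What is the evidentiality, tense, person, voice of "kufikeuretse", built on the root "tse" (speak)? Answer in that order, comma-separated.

witnessed, future, 3rd person, reflexive

Segment: ku-fi-ke-ur-tse.
evidentiality: ur- → witnessed.
tense: ke- → future.
person: fi- → 3rd person.
voice: ku- → reflexive.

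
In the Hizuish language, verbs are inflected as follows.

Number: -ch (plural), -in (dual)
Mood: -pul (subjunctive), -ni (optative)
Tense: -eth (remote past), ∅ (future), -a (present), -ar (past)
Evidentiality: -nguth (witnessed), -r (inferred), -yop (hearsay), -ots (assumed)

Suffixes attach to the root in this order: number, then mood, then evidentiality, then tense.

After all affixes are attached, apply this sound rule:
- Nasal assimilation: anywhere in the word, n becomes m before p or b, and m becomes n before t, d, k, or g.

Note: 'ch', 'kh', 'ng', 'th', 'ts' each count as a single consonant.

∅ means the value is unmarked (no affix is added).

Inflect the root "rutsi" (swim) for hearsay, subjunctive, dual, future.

Attach number dual -in → rutsiin.
Attach mood subjunctive -pul → rutsiinpul.
Attach evidentiality hearsay -yop → rutsiinpulyop.
tense = future: zero marking, form stays rutsiinpulyop.
Apply nasal assimilation: rutsiinpulyop → rutsiimpulyop.

rutsiimpulyop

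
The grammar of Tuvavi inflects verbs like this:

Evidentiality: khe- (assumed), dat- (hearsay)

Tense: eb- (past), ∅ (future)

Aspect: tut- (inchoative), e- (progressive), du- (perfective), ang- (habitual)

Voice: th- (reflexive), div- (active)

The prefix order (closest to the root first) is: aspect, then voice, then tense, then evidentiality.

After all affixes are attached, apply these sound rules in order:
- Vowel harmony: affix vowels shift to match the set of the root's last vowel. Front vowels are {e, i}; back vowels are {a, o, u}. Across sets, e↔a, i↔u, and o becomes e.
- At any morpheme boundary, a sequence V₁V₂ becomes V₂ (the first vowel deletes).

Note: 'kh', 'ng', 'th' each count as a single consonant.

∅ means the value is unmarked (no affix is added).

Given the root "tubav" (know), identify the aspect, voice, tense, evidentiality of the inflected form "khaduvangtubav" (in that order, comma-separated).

habitual, active, future, assumed

Segment: khe-div-ang-tubav.
aspect: ang- → habitual.
voice: div- → active.
tense: ∅ → future.
evidentiality: khe- → assumed.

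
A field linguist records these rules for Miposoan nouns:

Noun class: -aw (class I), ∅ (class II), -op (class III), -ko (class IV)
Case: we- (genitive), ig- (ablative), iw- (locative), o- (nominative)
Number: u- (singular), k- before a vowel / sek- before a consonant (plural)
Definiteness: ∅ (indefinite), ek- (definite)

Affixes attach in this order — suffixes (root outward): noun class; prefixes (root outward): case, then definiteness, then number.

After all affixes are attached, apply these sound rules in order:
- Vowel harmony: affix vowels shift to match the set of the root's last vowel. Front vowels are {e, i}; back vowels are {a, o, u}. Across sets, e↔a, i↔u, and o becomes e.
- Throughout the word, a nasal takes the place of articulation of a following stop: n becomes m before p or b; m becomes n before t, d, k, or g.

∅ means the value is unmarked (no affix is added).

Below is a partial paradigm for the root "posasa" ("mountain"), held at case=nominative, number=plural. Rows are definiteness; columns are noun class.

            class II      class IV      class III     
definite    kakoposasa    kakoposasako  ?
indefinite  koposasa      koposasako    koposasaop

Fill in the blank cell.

kakoposasaop

Attach case nominative o- → oposasa.
Attach noun class class III -op → oposasaop.
Attach definiteness definite ek- → ekoposasaop.
Attach number plural k- (before vowel 'e') → kekoposasaop.
Apply vowel harmony: kekoposasaop → kakoposasaop.
Nasal assimilation: no change.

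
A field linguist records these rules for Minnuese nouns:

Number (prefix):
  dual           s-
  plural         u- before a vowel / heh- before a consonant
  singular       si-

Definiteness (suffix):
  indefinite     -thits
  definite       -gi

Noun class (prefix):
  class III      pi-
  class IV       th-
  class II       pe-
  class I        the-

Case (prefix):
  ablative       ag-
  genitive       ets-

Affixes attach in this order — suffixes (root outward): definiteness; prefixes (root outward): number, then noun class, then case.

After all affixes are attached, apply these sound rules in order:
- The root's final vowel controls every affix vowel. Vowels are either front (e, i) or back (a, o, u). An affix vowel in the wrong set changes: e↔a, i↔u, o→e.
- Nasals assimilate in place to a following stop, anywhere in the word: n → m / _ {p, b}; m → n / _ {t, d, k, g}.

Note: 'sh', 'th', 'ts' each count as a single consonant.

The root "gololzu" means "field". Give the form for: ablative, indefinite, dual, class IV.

Attach number dual s- → sgololzu.
Attach noun class class IV th- → thsgololzu.
Attach case ablative ag- → agthsgololzu.
Attach definiteness indefinite -thits → agthsgololzuthits.
Apply vowel harmony: agthsgololzuthits → agthsgololzuthuts.
Nasal assimilation: no change.

agthsgololzuthuts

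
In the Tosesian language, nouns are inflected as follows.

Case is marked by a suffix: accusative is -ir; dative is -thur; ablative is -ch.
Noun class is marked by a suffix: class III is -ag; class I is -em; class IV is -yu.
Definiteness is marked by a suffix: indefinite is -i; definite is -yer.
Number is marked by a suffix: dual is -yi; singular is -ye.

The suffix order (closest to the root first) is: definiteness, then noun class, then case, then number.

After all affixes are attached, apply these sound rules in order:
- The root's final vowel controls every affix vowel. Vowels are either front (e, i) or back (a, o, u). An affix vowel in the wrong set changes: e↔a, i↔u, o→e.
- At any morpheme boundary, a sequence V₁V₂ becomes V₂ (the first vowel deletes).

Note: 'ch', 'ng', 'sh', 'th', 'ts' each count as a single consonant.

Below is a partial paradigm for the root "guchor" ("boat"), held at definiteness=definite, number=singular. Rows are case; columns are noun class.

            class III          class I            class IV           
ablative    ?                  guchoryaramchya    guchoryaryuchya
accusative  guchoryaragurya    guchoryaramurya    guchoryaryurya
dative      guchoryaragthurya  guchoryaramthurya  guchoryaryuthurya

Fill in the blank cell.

Attach definiteness definite -yer → guchoryer.
Attach noun class class III -ag → guchoryerag.
Attach case ablative -ch → guchoryeragch.
Attach number singular -ye → guchoryeragchye.
Apply vowel harmony: guchoryeragchye → guchoryaragchya.
Vowel deletion: no change.

guchoryaragchya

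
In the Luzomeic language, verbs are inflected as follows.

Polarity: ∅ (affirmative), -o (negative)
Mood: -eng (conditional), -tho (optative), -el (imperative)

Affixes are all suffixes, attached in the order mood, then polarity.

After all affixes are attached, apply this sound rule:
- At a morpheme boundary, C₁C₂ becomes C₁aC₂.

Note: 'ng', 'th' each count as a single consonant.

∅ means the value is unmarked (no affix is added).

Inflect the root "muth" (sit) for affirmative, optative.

Attach mood optative -tho → muththo.
polarity = affirmative: zero marking, form stays muththo.
Apply epenthesis: muththo → muthatho.

muthatho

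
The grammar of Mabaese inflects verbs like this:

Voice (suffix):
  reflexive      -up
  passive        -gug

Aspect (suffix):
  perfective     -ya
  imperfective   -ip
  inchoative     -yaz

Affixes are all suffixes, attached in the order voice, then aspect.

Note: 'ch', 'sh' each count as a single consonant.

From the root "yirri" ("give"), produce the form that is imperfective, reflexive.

Attach voice reflexive -up → yirriup.
Attach aspect imperfective -ip → yirriupip.

yirriupip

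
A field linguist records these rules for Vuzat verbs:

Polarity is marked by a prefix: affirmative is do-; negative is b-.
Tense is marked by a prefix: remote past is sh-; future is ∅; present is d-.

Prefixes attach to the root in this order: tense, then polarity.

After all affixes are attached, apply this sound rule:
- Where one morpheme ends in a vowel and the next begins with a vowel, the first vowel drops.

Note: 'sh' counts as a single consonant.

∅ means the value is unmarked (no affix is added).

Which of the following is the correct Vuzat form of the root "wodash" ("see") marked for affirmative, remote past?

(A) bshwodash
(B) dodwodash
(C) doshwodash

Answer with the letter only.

Attach tense remote past sh- → shwodash.
Attach polarity affirmative do- → doshwodash.
Vowel deletion: no change.
So the correct form is doshwodash, option (C).
(B) dodwodash is wrong: it uses present instead of remote past for tense.
(A) bshwodash is wrong: it uses negative instead of affirmative for polarity.

C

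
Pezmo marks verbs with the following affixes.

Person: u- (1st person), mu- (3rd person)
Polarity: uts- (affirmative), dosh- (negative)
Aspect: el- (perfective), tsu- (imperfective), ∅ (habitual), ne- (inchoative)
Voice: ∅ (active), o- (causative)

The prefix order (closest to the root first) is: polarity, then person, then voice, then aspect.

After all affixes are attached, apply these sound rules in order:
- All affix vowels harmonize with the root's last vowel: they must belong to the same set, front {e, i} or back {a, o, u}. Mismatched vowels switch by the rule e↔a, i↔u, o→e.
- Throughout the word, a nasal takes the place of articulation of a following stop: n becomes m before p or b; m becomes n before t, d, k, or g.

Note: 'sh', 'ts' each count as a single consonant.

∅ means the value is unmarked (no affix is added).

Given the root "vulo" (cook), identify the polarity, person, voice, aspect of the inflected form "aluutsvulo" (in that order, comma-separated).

Segment: el-u-uts-vulo.
polarity: uts- → affirmative.
person: u- → 1st person.
voice: ∅ → active.
aspect: el- → perfective.

affirmative, 1st person, active, perfective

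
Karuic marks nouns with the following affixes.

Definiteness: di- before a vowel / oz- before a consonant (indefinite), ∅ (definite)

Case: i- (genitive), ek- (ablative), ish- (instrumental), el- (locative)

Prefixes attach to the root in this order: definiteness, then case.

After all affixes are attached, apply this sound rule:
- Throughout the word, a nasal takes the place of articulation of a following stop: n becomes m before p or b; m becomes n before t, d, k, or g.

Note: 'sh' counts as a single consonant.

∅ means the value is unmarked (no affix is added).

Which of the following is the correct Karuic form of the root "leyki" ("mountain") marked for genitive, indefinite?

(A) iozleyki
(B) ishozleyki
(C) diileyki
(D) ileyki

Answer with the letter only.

A

Attach definiteness indefinite oz- (before consonant 'l') → ozleyki.
Attach case genitive i- → iozleyki.
Nasal assimilation: no change.
So the correct form is iozleyki, option (A).
(C) diileyki is wrong: it has the affixes in the wrong order.
(B) ishozleyki is wrong: it uses instrumental instead of genitive for case.
(D) ileyki is wrong: it uses definite instead of indefinite for definiteness.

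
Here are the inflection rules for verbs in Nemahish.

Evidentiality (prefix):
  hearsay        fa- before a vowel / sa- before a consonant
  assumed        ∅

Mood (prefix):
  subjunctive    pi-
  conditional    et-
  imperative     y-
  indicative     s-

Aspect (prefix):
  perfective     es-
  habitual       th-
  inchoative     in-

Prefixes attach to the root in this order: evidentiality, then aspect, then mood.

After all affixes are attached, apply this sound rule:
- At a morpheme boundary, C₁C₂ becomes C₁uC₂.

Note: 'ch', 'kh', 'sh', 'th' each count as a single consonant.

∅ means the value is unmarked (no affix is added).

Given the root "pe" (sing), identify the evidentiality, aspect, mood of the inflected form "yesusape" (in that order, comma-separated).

hearsay, perfective, imperative

Segment: y-es-sa-pe.
evidentiality: fa/sa- → hearsay.
aspect: es- → perfective.
mood: y- → imperative.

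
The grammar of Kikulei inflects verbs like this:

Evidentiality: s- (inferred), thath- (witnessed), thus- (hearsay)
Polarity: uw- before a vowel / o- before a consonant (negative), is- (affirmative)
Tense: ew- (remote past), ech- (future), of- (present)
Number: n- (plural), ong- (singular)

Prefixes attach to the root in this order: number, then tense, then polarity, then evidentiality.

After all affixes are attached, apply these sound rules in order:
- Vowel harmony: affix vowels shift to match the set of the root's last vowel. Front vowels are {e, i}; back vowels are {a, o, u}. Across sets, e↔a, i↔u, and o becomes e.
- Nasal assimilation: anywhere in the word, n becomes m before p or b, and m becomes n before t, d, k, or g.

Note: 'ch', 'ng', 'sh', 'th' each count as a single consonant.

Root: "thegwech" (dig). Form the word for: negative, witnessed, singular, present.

Attach number singular ong- → ongthegwech.
Attach tense present of- → ofongthegwech.
Attach polarity negative uw- (before vowel 'o') → uwofongthegwech.
Attach evidentiality witnessed thath- → thathuwofongthegwech.
Apply vowel harmony: thathuwofongthegwech → thethiwefengthegwech.
Nasal assimilation: no change.

thethiwefengthegwech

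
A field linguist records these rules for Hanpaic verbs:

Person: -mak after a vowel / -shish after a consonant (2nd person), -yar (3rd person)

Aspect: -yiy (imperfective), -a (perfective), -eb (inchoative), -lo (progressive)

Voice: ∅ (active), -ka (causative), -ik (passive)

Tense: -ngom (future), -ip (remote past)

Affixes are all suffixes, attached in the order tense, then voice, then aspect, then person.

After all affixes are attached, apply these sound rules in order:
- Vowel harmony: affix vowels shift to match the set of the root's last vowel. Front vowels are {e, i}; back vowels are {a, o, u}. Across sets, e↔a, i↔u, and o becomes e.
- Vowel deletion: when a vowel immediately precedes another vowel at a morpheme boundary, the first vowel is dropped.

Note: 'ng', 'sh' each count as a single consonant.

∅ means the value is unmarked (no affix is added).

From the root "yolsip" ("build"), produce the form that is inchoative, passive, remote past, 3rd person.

yolsipipikebyer

Attach tense remote past -ip → yolsipip.
Attach voice passive -ik → yolsipipik.
Attach aspect inchoative -eb → yolsipipikeb.
Attach person 3rd person -yar → yolsipipikebyar.
Apply vowel harmony: yolsipipikebyar → yolsipipikebyer.
Vowel deletion: no change.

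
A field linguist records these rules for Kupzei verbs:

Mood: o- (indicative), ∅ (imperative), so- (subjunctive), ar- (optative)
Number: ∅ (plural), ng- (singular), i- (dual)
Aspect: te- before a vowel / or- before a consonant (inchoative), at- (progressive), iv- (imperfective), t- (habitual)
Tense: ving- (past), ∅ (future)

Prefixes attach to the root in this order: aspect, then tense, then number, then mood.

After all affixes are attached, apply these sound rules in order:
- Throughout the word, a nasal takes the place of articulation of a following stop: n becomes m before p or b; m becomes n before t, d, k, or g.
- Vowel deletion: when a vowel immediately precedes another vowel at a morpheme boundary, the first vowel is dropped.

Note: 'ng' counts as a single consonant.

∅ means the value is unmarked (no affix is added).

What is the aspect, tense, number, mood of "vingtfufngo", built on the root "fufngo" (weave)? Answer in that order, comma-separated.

habitual, past, plural, imperative

Segment: ving-t-fufngo.
aspect: t- → habitual.
tense: ving- → past.
number: ∅ → plural.
mood: ∅ → imperative.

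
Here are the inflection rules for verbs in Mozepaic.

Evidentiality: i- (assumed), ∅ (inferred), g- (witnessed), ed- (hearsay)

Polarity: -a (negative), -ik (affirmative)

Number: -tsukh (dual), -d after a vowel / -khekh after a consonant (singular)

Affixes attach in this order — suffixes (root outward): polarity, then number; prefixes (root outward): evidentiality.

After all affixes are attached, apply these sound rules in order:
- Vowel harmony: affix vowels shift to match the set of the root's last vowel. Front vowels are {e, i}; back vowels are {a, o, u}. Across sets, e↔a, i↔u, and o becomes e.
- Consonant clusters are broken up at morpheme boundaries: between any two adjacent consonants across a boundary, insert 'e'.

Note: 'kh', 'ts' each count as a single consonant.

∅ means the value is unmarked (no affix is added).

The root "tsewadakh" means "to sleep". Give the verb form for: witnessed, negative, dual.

getsewadakhatsukh

Attach polarity negative -a → tsewadakha.
Attach evidentiality witnessed g- → gtsewadakha.
Attach number dual -tsukh → gtsewadakhatsukh.
Vowel harmony: no change.
Apply epenthesis: gtsewadakhatsukh → getsewadakhatsukh.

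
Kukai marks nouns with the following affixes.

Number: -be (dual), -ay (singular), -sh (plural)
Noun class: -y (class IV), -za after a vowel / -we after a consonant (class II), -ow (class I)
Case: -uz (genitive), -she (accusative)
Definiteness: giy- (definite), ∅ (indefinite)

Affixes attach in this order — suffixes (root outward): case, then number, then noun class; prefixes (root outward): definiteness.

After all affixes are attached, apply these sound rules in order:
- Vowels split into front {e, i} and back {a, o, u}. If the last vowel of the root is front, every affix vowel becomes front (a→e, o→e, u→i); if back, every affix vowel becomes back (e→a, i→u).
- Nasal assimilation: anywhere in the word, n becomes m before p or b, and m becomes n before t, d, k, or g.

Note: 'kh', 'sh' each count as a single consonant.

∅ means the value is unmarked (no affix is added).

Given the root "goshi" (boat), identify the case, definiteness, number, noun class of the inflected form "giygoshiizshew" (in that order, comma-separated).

genitive, definite, plural, class I

Segment: giy-goshi-uz-sh-ow.
case: -uz → genitive.
definiteness: giy- → definite.
number: -sh → plural.
noun class: -ow → class I.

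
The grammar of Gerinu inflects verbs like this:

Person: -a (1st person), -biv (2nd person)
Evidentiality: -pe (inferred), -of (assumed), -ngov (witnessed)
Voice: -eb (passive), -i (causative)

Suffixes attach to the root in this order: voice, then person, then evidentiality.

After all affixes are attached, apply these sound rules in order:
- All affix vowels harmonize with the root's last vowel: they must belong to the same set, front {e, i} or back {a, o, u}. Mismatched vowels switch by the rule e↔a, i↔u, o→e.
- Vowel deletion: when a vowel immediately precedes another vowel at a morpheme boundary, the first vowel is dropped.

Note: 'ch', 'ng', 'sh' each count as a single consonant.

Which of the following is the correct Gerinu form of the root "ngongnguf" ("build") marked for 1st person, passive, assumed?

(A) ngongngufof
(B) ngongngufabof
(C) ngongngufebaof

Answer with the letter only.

Attach voice passive -eb → ngongngufeb.
Attach person 1st person -a → ngongngufeba.
Attach evidentiality assumed -of → ngongngufebaof.
Apply vowel harmony: ngongngufebaof → ngongngufabaof.
Apply vowel deletion: ngongngufabaof → ngongngufabof.
So the correct form is ngongngufabof, option (B).
(C) ngongngufebaof is wrong: it fails to apply the sound rule(s).
(A) ngongngufof is wrong: it uses causative instead of passive for voice.

B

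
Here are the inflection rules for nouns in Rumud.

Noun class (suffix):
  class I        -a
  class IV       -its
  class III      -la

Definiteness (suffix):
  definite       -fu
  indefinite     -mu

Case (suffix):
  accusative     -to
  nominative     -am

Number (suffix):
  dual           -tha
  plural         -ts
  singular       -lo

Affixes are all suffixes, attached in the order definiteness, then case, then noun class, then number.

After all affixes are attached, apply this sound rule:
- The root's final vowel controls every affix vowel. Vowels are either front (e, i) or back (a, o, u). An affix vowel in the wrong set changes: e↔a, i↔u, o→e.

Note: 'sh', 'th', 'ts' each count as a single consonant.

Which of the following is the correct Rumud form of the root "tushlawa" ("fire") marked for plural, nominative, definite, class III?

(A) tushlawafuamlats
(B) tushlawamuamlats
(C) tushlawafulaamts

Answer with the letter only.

Attach definiteness definite -fu → tushlawafu.
Attach case nominative -am → tushlawafuam.
Attach noun class class III -la → tushlawafuamla.
Attach number plural -ts → tushlawafuamlats.
Vowel harmony: no change.
So the correct form is tushlawafuamlats, option (A).
(B) tushlawamuamlats is wrong: it uses indefinite instead of definite for definiteness.
(C) tushlawafulaamts is wrong: it has the affixes in the wrong order.

A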